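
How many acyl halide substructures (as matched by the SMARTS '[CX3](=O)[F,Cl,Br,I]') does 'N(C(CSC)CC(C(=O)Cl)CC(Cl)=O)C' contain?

[CX3](=O)[F,Cl,Br,I] is the SMARTS for an acyl halide: a carbonyl carbon bonded to a halogen.
The molecule carries 2 separate instances of an acyl chloride (-C(=O)Cl) meeting every constraint; each maps to a distinct set of atoms, giving 2 matches.

2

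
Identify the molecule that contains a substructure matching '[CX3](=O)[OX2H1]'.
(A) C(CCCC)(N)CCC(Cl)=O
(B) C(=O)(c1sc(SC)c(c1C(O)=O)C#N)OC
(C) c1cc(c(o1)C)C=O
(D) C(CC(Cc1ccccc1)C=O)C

B

[CX3](=O)[OX2H1] describes an sp2 carbon double-bonded to O and single-bonded to an -OH oxygen (a carboxylic acid).
(A) has an acyl chloride (-C(=O)Cl) but the carbonyl is bonded to Cl, not to an -OH oxygen.
(B) contains a carboxylic acid group (-C(=O)OH), which satisfies every atom and bond constraint.
(C) has an aldehyde (-CHO) but there is no singly-bonded oxygen on the carbonyl carbon.
(D) has an aldehyde (-CHO) but there is no singly-bonded oxygen on the carbonyl carbon.
So the answer is (B).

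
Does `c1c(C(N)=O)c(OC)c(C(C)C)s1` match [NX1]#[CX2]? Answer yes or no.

No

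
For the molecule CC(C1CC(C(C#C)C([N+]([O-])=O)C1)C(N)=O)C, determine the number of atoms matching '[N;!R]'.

2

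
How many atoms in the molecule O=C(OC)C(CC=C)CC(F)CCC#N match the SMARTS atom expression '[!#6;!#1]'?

4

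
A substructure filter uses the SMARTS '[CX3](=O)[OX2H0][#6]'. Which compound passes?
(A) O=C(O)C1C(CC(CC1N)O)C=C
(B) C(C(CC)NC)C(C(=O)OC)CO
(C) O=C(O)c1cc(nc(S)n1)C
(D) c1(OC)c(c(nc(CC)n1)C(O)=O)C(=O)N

B

[CX3](=O)[OX2H0][#6] describes a carbonyl carbon bonded to an oxygen that is itself bonded to carbon (no H on that O) (an ester).
(A) has a carboxylic acid group (-C(=O)OH) but the singly-bonded O carries H (OX2H1, not H0).
(B) contains a methyl-ester group (-C(=O)OCH3), which satisfies every atom and bond constraint.
(C) has a carboxylic acid group (-C(=O)OH) but the singly-bonded O carries H (OX2H1, not H0).
(D) has a methoxy ether (-OCH3) but the ether oxygen is not adjacent to a C=O carbon.
So the answer is (B).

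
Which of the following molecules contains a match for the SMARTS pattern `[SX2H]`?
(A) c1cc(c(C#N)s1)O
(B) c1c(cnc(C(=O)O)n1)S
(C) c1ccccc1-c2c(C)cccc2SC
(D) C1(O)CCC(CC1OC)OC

B

[SX2H] describes an aliphatic sulfur with two connections, one being H (a thiol).
(A) has a hydroxyl group (-OH) but it is an -OH, not an -SH.
(B) contains a thiol (-SH), which satisfies every atom and bond constraint.
(C) has a methylthio ether (-SCH3) but the sulfur has H0 (bonded to two carbons), not H1.
(D) has a hydroxyl group (-OH) but it is an -OH, not an -SH.
So the answer is (B).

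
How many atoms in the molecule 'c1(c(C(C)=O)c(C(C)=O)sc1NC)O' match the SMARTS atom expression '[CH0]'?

The query [CH0] means: aliphatic carbon with no attached hydrogen.
Check the 14 heavy atoms by environment: 1× s (aromatic, H0) → no; 4× c (aromatic, H0) → no; 2× C (H0) → match; 2× O (H0) → no; 3× C (H3) → no; 1× N (H1) → no; 1× O (H1) → no.
That gives 2 matching atoms.

2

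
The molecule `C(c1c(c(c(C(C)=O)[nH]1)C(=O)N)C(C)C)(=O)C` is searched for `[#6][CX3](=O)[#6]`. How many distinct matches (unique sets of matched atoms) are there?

2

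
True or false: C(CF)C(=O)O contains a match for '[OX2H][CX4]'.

The pattern [OX2H][CX4] describes a hydroxyl oxygen bound to an sp3 (X4) carbon — an aliphatic alcohol.
The closest candidate here is a carboxylic acid group (-C(=O)OH), but the -OH is on a CX3 carbonyl carbon, not a CX4 carbon. No other fragment satisfies the full query, so there is no match.

False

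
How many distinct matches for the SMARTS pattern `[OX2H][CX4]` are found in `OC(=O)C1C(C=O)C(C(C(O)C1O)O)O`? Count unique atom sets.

4

[OX2H][CX4] is the SMARTS for an aliphatic alcohol: a hydroxyl oxygen bound to an sp3 (X4) carbon.
The molecule carries 4 separate instances of a hydroxyl group (-OH) meeting every constraint; each maps to a distinct set of atoms, giving 4 matches.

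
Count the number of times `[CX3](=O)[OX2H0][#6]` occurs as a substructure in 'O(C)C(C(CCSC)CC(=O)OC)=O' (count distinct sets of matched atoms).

[CX3](=O)[OX2H0][#6] is the SMARTS for an ester: a carbonyl carbon bonded to an oxygen that is itself bonded to carbon (no H on that O).
The molecule carries 2 separate instances of a methyl-ester group (-C(=O)OCH3) meeting every constraint; each maps to a distinct set of atoms, giving 2 matches.

2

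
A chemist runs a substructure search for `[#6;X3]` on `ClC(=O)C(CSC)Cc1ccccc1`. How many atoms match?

7

Check the 14 heavy atoms by environment: 4× C (X4) → no; 1× C (X3) → match; 1× O (X1) → no; 1× Cl (X1) → no; 1× S (X2) → no; 6× c (aromatic, X3) → match.
Summing the matching environments: 1 + 6 = 7 matching atoms.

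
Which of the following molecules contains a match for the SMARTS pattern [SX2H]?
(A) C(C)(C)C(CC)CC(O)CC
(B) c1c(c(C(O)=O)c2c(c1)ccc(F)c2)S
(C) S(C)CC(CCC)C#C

B

[SX2H] describes an aliphatic sulfur with two connections, one being H (a thiol).
(A) has a hydroxyl group (-OH) but it is an -OH, not an -SH.
(B) contains a thiol (-SH), which satisfies every atom and bond constraint.
(C) has a methylthio ether (-SCH3) but the sulfur has H0 (bonded to two carbons), not H1.
So the answer is (B).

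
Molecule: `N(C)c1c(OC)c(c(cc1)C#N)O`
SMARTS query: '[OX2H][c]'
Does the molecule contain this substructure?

Yes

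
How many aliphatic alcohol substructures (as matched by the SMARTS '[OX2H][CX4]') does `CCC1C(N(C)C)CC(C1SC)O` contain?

1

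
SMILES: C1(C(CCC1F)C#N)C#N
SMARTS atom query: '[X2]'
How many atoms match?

The query [X2] means: any atom with exactly two total connections (bonds + H).
Check the 10 heavy atoms by environment: 5× C (X4) → no; 2× C (X2) → match; 2× N (X1) → no; 1× F (X1) → no.
That gives 2 matching atoms.

2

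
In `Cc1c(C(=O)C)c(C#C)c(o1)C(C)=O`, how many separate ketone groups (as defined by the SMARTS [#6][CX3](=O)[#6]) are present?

[#6][CX3](=O)[#6] is the SMARTS for a ketone: a carbonyl carbon (no H) flanked by two carbons.
The molecule carries 2 separate instances of an acetyl/ketone group (-C(=O)CH3) meeting every constraint; each maps to a distinct set of atoms, giving 2 matches.

2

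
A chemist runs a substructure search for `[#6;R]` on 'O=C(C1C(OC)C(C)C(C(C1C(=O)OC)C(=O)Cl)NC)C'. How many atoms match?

The query [#6;R] means: carbon that is part of a ring.
Check the 21 heavy atoms by environment: 6× C (in 6-ring) → match; 8× C (acyclic) → no; 5× O (acyclic) → no; 1× N (acyclic) → no; 1× Cl (acyclic) → no.
That gives 6 matching atoms.

6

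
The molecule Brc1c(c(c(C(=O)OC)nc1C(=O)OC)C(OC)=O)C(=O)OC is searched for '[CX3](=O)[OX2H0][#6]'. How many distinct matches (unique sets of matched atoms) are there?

4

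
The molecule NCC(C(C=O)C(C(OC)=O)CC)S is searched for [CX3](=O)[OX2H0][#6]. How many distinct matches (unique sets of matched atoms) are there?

1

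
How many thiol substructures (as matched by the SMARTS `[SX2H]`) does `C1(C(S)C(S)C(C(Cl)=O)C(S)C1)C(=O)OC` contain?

3

[SX2H] is the SMARTS for a thiol: an aliphatic sulfur with two connections, one being H.
The molecule carries 3 separate instances of a thiol (-SH) meeting every constraint; each maps to a distinct set of atoms, giving 3 matches.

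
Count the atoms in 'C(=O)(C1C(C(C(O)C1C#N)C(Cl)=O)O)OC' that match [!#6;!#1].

7

The query [!#6;!#1] means: not carbon and not hydrogen — any heteroatom.
Check the 16 heavy atoms by environment: 9× C → no; 5× O → match; 1× Cl → match; 1× N → match.
Summing the matching environments: 5 + 1 + 1 = 7 matching atoms.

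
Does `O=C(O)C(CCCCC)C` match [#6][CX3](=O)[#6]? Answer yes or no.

The pattern [#6][CX3](=O)[#6] describes a carbonyl carbon (no H) flanked by two carbons — a ketone.
The closest candidate here is a carboxylic acid group (-C(=O)OH), but one neighbour of the carbonyl carbon is O, not C. No other fragment satisfies the full query, so there is no match.

No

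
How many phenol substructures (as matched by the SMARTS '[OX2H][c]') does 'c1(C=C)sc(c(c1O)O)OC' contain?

2

[OX2H][c] is the SMARTS for a phenol: a hydroxyl oxygen attached to an aromatic carbon.
The molecule carries 2 separate instances of a hydroxyl group (-OH) meeting every constraint; each maps to a distinct set of atoms, giving 2 matches.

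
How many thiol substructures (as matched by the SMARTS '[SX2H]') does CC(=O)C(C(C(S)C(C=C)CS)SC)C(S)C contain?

3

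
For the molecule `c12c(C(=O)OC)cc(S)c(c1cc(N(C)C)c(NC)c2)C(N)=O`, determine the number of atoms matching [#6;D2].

3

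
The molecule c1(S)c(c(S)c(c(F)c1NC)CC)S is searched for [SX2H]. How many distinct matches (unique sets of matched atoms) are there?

3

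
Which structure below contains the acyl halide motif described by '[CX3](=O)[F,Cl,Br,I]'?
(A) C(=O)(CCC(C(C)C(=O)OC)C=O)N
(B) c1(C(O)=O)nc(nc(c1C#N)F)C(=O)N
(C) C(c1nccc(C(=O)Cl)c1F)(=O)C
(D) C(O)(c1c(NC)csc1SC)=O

C

[CX3](=O)[F,Cl,Br,I] describes a carbonyl carbon bonded to a halogen (an acyl halide).
(A) has a methyl-ester group (-C(=O)OCH3) but the carbonyl is bonded to -O-C, not to a halogen.
(B) has a carboxylic acid group (-C(=O)OH) but the carbonyl is bonded to -OH, not to a halogen.
(C) contains an acyl chloride (-C(=O)Cl), which satisfies every atom and bond constraint.
(D) has a carboxylic acid group (-C(=O)OH) but the carbonyl is bonded to -OH, not to a halogen.
So the answer is (C).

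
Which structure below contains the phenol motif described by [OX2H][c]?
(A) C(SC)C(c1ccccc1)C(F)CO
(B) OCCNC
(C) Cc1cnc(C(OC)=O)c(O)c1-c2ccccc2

C

[OX2H][c] describes a hydroxyl oxygen attached to an aromatic carbon (a phenol).
(A) has a hydroxyl group (-OH) but the -OH is on an aliphatic carbon, not an aromatic c.
(B) has a hydroxyl group (-OH) but the -OH is on an aliphatic carbon, not an aromatic c.
(C) contains a hydroxyl group (-OH), which satisfies every atom and bond constraint.
So the answer is (C).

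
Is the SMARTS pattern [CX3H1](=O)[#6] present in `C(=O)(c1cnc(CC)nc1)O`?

No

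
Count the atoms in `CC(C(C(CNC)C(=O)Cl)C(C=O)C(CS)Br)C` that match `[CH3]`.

3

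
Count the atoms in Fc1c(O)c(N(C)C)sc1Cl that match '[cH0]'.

The query [cH0] means: aromatic carbon with no attached hydrogen (substituted or ring-fusion).
Check the 11 heavy atoms by environment: 1× s (aromatic, H0) → no; 4× c (aromatic, H0) → match; 1× N (H0) → no; 2× C (H3) → no; 1× Cl (H0) → no; 1× O (H1) → no; 1× F (H0) → no.
That gives 4 matching atoms.

4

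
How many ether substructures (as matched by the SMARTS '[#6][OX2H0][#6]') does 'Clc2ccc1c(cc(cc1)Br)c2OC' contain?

[#6][OX2H0][#6] is the SMARTS for an ether: an aliphatic oxygen bridging two carbons with no H on the oxygen.
Exactly one fragment in the molecule meets all constraints, giving 1 match.

1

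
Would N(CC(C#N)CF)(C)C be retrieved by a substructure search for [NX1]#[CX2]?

Yes

The pattern [NX1]#[CX2] describes a nitrogen triple-bonded to a two-connected carbon — a nitrile.
The molecule carries a nitrile (-C#N), whose atoms satisfy every constraint of the query, so the pattern matches.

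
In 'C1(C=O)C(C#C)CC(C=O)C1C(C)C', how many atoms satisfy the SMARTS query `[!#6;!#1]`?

Check the 14 heavy atoms by environment: 12× C → no; 2× O → match.
That gives 2 matching atoms.

2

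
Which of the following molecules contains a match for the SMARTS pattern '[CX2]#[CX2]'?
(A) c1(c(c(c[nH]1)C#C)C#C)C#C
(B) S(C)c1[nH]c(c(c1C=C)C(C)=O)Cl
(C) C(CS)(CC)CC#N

A

[CX2]#[CX2] describes a carbon-carbon triple bond (an alkyne).
(A) contains an ethynyl group (-C#CH), which satisfies every atom and bond constraint.
(B) has a vinyl group (-CH=CH2) but the C=C is a double bond; both carbons are CX3, not CX2.
(C) has a nitrile (-C#N) but the triple bond is C#N, not C#C.
So the answer is (A).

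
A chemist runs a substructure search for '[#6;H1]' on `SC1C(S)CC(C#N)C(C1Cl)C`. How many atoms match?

5

The query [#6;H1] means: any carbon bearing exactly one hydrogen.
Check the 12 heavy atoms by environment: 5× C (H1) → match; 1× C (H2) → no; 1× C (H0) → no; 1× N (H0) → no; 2× S (H1) → no; 1× Cl (H0) → no; 1× C (H3) → no.
That gives 5 matching atoms.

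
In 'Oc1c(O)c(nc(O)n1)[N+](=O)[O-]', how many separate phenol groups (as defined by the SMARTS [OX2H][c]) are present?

[OX2H][c] is the SMARTS for a phenol: a hydroxyl oxygen attached to an aromatic carbon.
The molecule carries 3 separate instances of a hydroxyl group (-OH) meeting every constraint; each maps to a distinct set of atoms, giving 3 matches.

3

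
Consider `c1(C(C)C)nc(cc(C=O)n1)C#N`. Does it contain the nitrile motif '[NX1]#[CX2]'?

Yes

The pattern [NX1]#[CX2] describes a nitrogen triple-bonded to a two-connected carbon — a nitrile.
The molecule carries a nitrile (-C#N), whose atoms satisfy every constraint of the query, so the pattern matches.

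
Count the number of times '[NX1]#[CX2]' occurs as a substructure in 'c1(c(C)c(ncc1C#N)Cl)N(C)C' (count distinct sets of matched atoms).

1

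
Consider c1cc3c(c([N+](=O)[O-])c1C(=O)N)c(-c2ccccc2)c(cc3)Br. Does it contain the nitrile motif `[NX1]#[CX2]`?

The pattern [NX1]#[CX2] describes a nitrogen triple-bonded to a two-connected carbon — a nitrile.
The closest candidate here is a nitro group (-[N+](=O)[O-]), but there is no C#N triple bond. No other fragment satisfies the full query, so there is no match.

No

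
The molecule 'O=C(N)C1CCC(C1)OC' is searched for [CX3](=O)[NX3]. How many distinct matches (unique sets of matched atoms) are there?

[CX3](=O)[NX3] is the SMARTS for an amide: a carbonyl carbon bonded to a trivalent nitrogen.
Exactly one fragment in the molecule meets all constraints, giving 1 match.

1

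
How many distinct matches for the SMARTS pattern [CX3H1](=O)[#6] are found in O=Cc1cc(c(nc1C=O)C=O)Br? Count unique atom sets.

[CX3H1](=O)[#6] is the SMARTS for an aldehyde: an sp2 carbon with one H, double-bonded to O and single-bonded to carbon.
The molecule carries 3 separate instances of an aldehyde (-CHO) meeting every constraint; each maps to a distinct set of atoms, giving 3 matches.

3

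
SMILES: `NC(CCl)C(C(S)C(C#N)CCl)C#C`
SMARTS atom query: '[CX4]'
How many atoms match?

The query [CX4] means: C with X4: aliphatic carbon with exactly 4 total connections (bonds + H).
Check the 14 heavy atoms by environment: 6× C (X4) → match; 2× Cl (X1) → no; 3× C (X2) → no; 1× S (X2) → no; 1× N (X1) → no; 1× N (X3) → no.
That gives 6 matching atoms.

6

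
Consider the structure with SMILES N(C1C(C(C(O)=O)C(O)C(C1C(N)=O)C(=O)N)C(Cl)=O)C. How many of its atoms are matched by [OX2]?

2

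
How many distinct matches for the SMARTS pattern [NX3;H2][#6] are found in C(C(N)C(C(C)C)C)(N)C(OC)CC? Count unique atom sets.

[NX3;H2][#6] is the SMARTS for a primary amine: a trivalent nitrogen with two H attached to carbon.
The molecule carries 2 separate instances of a primary amino group (-NH2) meeting every constraint; each maps to a distinct set of atoms, giving 2 matches.

2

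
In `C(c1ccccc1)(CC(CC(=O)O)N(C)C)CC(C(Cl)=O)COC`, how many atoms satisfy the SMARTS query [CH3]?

The query [CH3] means: aliphatic carbon with exactly three hydrogens.
Check the 24 heavy atoms by environment: 4× C (H2) → no; 3× C (H1) → no; 2× C (H0) → no; 3× O (H0) → no; 1× O (H1) → no; 1× N (H0) → no; 3× C (H3) → match; 1× Cl (H0) → no; 1× c (aromatic, H0) → no; 5× c (aromatic, H1) → no.
That gives 3 matching atoms.

3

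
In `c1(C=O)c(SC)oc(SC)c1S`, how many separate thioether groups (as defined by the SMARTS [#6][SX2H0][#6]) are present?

2

[#6][SX2H0][#6] is the SMARTS for a thioether: an aliphatic sulfur bridging two carbons with no H on the sulfur.
The molecule carries 2 separate instances of a methylthio ether (-SCH3) meeting every constraint; each maps to a distinct set of atoms, giving 2 matches.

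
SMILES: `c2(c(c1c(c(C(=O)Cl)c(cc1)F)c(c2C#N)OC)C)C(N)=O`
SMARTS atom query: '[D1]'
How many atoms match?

The query [D1] means: atom with exactly one heavy-atom neighbour (degree 1).
Check the 22 heavy atoms by environment: 8× c (aromatic, D3) → no; 2× c (aromatic, D2) → no; 1× C (D2) → no; 2× N (D1) → match; 2× C (D3) → no; 2× O (D1) → match; 1× O (D2) → no; 2× C (D1) → match; 1× F (D1) → match; 1× Cl (D1) → match.
Summing the matching environments: 2 + 2 + 2 + 1 + 1 = 8 matching atoms.

8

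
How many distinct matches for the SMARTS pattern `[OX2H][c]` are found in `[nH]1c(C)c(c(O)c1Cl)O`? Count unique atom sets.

[OX2H][c] is the SMARTS for a phenol: a hydroxyl oxygen attached to an aromatic carbon.
The molecule carries 2 separate instances of a hydroxyl group (-OH) meeting every constraint; each maps to a distinct set of atoms, giving 2 matches.

2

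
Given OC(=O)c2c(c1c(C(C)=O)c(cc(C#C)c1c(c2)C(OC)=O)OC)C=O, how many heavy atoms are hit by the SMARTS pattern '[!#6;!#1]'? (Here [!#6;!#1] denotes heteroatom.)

Check the 26 heavy atoms by environment: 10× c (aromatic) → no; 9× C → no; 7× O → match.
That gives 7 matching atoms.

7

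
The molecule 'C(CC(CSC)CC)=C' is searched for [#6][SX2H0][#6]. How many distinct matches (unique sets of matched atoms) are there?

1

[#6][SX2H0][#6] is the SMARTS for a thioether: an aliphatic sulfur bridging two carbons with no H on the sulfur.
Exactly one fragment in the molecule meets all constraints, giving 1 match.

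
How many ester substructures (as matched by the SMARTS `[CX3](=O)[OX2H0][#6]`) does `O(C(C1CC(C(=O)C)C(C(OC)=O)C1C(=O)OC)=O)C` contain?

3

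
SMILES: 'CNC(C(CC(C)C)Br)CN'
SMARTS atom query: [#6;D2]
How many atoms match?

2

The query [#6;D2] means: any carbon bonded to exactly two heavy atoms.
Check the 11 heavy atoms by environment: 2× C (D2) → match; 3× C (D3) → no; 3× C (D1) → no; 1× Br (D1) → no; 1× N (D2) → no; 1× N (D1) → no.
That gives 2 matching atoms.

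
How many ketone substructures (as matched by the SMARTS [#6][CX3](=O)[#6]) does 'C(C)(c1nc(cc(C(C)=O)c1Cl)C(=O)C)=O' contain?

3

[#6][CX3](=O)[#6] is the SMARTS for a ketone: a carbonyl carbon (no H) flanked by two carbons.
The molecule carries 3 separate instances of an acetyl/ketone group (-C(=O)CH3) meeting every constraint; each maps to a distinct set of atoms, giving 3 matches.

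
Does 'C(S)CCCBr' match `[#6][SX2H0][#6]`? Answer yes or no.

No

The pattern [#6][SX2H0][#6] describes an aliphatic sulfur bridging two carbons with no H on the sulfur — a thioether.
The closest candidate here is a thiol (-SH), but the sulfur has H1, not H0 bridging two carbons. No other fragment satisfies the full query, so there is no match.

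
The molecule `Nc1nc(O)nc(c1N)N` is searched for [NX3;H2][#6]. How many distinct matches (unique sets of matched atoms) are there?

[NX3;H2][#6] is the SMARTS for a primary amine: a trivalent nitrogen with two H attached to carbon.
The molecule carries 3 separate instances of a primary amino group (-NH2) meeting every constraint; each maps to a distinct set of atoms, giving 3 matches.

3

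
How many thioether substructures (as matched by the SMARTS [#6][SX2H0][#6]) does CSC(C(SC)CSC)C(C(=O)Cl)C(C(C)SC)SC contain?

[#6][SX2H0][#6] is the SMARTS for a thioether: an aliphatic sulfur bridging two carbons with no H on the sulfur.
The molecule carries 5 separate instances of a methylthio ether (-SCH3) meeting every constraint; each maps to a distinct set of atoms, giving 5 matches.

5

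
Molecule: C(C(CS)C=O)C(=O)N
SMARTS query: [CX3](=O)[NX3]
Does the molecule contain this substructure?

The pattern [CX3](=O)[NX3] describes a carbonyl carbon bonded to a trivalent nitrogen — an amide.
The molecule carries a primary amide (-C(=O)NH2), whose atoms satisfy every constraint of the query, so the pattern matches.

Yes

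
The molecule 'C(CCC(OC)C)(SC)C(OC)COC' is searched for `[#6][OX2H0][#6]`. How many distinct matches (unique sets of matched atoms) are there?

[#6][OX2H0][#6] is the SMARTS for an ether: an aliphatic oxygen bridging two carbons with no H on the oxygen.
The molecule carries 3 separate instances of a methoxy ether (-OCH3) meeting every constraint; each maps to a distinct set of atoms, giving 3 matches.

3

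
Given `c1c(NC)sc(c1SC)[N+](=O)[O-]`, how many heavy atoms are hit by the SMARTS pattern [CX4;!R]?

2

The query [CX4;!R] means: aliphatic carbon with four total connections, not in a ring.
Check the 12 heavy atoms by environment: 1× s (aromatic, X2, in 5-ring) → no; 4× c (aromatic, X3, in 5-ring) → no; 1× S (X2, acyclic) → no; 2× C (X4, acyclic) → match; 1× N (charge +1, X3, acyclic) → no; 1× O (charge -1, X1, acyclic) → no; 1× O (X1, acyclic) → no; 1× N (X3, acyclic) → no.
That gives 2 matching atoms.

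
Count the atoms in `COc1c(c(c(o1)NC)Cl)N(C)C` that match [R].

5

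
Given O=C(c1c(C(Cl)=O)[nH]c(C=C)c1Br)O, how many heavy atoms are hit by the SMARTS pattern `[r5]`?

Check the 14 heavy atoms by environment: 1× n (aromatic, in 5-ring) → match; 4× c (aromatic, in 5-ring) → match; 4× C (acyclic) → no; 3× O (acyclic) → no; 1× Cl (acyclic) → no; 1× Br (acyclic) → no.
Summing the matching environments: 1 + 4 = 5 matching atoms.

5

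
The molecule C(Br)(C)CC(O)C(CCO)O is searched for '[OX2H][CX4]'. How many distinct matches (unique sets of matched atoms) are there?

[OX2H][CX4] is the SMARTS for an aliphatic alcohol: a hydroxyl oxygen bound to an sp3 (X4) carbon.
The molecule carries 3 separate instances of a hydroxyl group (-OH) meeting every constraint; each maps to a distinct set of atoms, giving 3 matches.

3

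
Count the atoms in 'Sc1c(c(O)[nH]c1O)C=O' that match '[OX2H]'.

2

Check the 10 heavy atoms by environment: 1× n (aromatic, H1, X3) → no; 4× c (aromatic, H0, X3) → no; 2× O (H1, X2) → match; 1× C (H1, X3) → no; 1× O (H0, X1) → no; 1× S (H1, X2) → no.
That gives 2 matching atoms.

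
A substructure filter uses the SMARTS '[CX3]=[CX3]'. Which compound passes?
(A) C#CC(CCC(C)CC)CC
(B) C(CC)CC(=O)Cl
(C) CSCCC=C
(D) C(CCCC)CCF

[CX3]=[CX3] describes a non-aromatic C=C double bond between two sp2 carbons (an alkene).
(A) has an ethyl group (-CH2CH3) but its C-C bond is a single bond between CX4 carbons, not CX3=CX3.
(B) has an ethyl group (-CH2CH3) but its C-C bond is a single bond between CX4 carbons, not CX3=CX3.
(C) contains a vinyl group (-CH=CH2), which satisfies every atom and bond constraint.
(D) has an ethyl group (-CH2CH3) but its C-C bond is a single bond between CX4 carbons, not CX3=CX3.
So the answer is (C).

C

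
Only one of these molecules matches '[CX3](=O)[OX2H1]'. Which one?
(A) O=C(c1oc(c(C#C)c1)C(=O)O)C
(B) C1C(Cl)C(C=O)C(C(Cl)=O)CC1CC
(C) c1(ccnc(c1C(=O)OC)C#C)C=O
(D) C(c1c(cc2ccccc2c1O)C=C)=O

[CX3](=O)[OX2H1] describes an sp2 carbon double-bonded to O and single-bonded to an -OH oxygen (a carboxylic acid).
(A) contains a carboxylic acid group (-C(=O)OH), which satisfies every atom and bond constraint.
(B) has an aldehyde (-CHO) but there is no singly-bonded oxygen on the carbonyl carbon.
(C) has an aldehyde (-CHO) but there is no singly-bonded oxygen on the carbonyl carbon.
(D) has an aldehyde (-CHO) but there is no singly-bonded oxygen on the carbonyl carbon.
So the answer is (A).

A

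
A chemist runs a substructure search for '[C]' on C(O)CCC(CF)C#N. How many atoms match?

6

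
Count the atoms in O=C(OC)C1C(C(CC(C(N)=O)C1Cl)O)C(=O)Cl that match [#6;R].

Check the 18 heavy atoms by environment: 6× C (in 6-ring) → match; 4× C (acyclic) → no; 5× O (acyclic) → no; 1× N (acyclic) → no; 2× Cl (acyclic) → no.
That gives 6 matching atoms.

6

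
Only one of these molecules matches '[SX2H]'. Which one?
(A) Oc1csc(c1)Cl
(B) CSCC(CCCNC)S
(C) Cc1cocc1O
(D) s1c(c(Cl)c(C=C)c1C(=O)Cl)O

B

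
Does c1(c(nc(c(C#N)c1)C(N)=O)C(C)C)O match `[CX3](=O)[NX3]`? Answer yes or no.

The pattern [CX3](=O)[NX3] describes a carbonyl carbon bonded to a trivalent nitrogen — an amide.
The molecule carries a primary amide (-C(=O)NH2), whose atoms satisfy every constraint of the query, so the pattern matches.

Yes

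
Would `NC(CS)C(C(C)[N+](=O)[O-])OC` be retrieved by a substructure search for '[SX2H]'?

Yes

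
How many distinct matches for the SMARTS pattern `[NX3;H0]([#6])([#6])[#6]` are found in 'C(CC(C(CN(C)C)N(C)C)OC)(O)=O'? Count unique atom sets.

[NX3;H0]([#6])([#6])[#6] is the SMARTS for a tertiary amine: a trivalent nitrogen with no H, bonded to three carbons.
The molecule carries 2 separate instances of a dimethylamino group (-N(CH3)2) meeting every constraint; each maps to a distinct set of atoms, giving 2 matches.

2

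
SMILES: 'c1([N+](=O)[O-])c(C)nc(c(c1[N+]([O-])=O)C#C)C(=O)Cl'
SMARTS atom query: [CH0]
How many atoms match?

2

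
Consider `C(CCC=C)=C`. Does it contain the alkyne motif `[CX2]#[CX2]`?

No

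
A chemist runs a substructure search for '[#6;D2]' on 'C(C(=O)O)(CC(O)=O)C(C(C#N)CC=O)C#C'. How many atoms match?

5

Check the 17 heavy atoms by environment: 5× C (D2) → match; 5× C (D3) → no; 5× O (D1) → no; 1× C (D1) → no; 1× N (D1) → no.
That gives 5 matching atoms.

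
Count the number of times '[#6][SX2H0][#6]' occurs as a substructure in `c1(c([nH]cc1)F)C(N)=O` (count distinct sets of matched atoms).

0

[#6][SX2H0][#6] is the SMARTS for a thioether: an aliphatic sulfur bridging two carbons with no H on the sulfur.
No fragment in the molecule satisfies every constraint, giving 0 matches.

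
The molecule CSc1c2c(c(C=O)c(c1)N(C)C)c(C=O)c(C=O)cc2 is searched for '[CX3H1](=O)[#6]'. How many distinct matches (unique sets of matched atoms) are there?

3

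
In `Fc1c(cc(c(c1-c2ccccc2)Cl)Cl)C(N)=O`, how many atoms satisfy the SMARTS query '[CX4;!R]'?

0

The query [CX4;!R] means: aliphatic carbon with four total connections, not in a ring.
Check the 18 heavy atoms by environment: 12× c (aromatic, X3, in 6-ring) → no; 1× F (X1, acyclic) → no; 1× C (X3, acyclic) → no; 1× O (X1, acyclic) → no; 1× N (X3, acyclic) → no; 2× Cl (X1, acyclic) → no.
No environment satisfies the query, so 0 matching atoms.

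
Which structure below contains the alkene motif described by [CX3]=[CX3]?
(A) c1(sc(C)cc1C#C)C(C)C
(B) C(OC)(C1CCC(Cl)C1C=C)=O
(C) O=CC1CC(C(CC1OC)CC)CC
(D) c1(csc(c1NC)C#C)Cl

[CX3]=[CX3] describes a non-aromatic C=C double bond between two sp2 carbons (an alkene).
(A) has an ethynyl group (-C#CH) but the C-C bond is a triple bond, not a double bond.
(B) contains a vinyl group (-CH=CH2), which satisfies every atom and bond constraint.
(C) has an ethyl group (-CH2CH3) but its C-C bond is a single bond between CX4 carbons, not CX3=CX3.
(D) has an ethynyl group (-C#CH) but the C-C bond is a triple bond, not a double bond.
So the answer is (B).

B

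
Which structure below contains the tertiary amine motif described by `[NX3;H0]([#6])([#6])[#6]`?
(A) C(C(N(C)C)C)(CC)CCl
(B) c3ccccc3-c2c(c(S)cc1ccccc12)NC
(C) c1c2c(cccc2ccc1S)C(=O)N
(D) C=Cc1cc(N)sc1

A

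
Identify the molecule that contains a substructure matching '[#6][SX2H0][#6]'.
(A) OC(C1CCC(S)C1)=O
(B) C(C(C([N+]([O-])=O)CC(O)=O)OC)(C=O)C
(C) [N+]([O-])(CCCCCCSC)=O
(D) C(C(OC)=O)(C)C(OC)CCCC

[#6][SX2H0][#6] describes an aliphatic sulfur bridging two carbons with no H on the sulfur (a thioether).
(A) has a thiol (-SH) but the sulfur has H1, not H0 bridging two carbons.
(B) has a methoxy ether (-OCH3) but the bridging atom is O, not S.
(C) contains a methylthio ether (-SCH3), which satisfies every atom and bond constraint.
(D) has a methoxy ether (-OCH3) but the bridging atom is O, not S.
So the answer is (C).

C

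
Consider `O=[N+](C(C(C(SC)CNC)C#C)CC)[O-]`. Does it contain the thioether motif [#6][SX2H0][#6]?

Yes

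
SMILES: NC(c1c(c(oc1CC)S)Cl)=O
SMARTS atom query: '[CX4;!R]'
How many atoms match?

The query [CX4;!R] means: aliphatic carbon with four total connections, not in a ring.
Check the 12 heavy atoms by environment: 1× o (aromatic, X2, in 5-ring) → no; 4× c (aromatic, X3, in 5-ring) → no; 2× C (X4, acyclic) → match; 1× Cl (X1, acyclic) → no; 1× S (X2, acyclic) → no; 1× C (X3, acyclic) → no; 1× O (X1, acyclic) → no; 1× N (X3, acyclic) → no.
That gives 2 matching atoms.

2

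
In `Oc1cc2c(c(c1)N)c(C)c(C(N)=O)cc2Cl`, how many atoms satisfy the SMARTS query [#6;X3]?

11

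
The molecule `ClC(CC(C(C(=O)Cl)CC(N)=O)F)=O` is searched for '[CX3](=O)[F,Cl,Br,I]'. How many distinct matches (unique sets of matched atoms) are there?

2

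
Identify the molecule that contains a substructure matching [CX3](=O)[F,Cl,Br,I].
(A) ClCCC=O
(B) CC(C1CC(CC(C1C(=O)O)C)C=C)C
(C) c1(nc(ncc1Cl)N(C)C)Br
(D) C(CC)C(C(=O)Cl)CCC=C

[CX3](=O)[F,Cl,Br,I] describes a carbonyl carbon bonded to a halogen (an acyl halide).
(A) has a chloro substituent but the Cl is not on a carbonyl carbon.
(B) has a carboxylic acid group (-C(=O)OH) but the carbonyl is bonded to -OH, not to a halogen.
(C) has a chloro substituent but the Cl is not on a carbonyl carbon.
(D) contains an acyl chloride (-C(=O)Cl), which satisfies every atom and bond constraint.
So the answer is (D).

D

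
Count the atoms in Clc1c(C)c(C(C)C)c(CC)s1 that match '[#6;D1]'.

Check the 12 heavy atoms by environment: 1× s (aromatic, D2) → no; 4× c (aromatic, D3) → no; 1× C (D3) → no; 4× C (D1) → match; 1× C (D2) → no; 1× Cl (D1) → no.
That gives 4 matching atoms.

4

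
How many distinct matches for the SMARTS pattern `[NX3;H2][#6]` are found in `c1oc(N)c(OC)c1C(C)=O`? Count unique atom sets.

1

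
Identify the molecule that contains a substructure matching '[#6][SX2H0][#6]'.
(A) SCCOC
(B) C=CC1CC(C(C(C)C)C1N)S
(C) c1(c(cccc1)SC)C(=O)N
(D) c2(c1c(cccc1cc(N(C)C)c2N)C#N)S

C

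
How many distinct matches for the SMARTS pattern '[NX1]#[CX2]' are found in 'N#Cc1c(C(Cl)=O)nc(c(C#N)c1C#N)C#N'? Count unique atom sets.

4

[NX1]#[CX2] is the SMARTS for a nitrile: a nitrogen triple-bonded to a two-connected carbon.
The molecule carries 4 separate instances of a nitrile (-C#N) meeting every constraint; each maps to a distinct set of atoms, giving 4 matches.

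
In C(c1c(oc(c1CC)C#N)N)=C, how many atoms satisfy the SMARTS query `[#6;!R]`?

5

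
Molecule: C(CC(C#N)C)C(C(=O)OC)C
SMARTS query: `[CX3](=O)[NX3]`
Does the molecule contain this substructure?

No

The pattern [CX3](=O)[NX3] describes a carbonyl carbon bonded to a trivalent nitrogen — an amide.
The closest candidate here is a methyl-ester group (-C(=O)OCH3), but the carbonyl is bonded to O, not to an NX3 nitrogen. No other fragment satisfies the full query, so there is no match.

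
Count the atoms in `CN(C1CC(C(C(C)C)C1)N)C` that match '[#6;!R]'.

The query [#6;!R] means: carbon not in any ring.
Check the 12 heavy atoms by environment: 5× C (in 5-ring) → no; 5× C (acyclic) → match; 2× N (acyclic) → no.
That gives 5 matching atoms.

5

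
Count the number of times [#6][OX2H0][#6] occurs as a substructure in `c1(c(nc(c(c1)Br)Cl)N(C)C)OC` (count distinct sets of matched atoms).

1

[#6][OX2H0][#6] is the SMARTS for an ether: an aliphatic oxygen bridging two carbons with no H on the oxygen.
Exactly one fragment in the molecule meets all constraints, giving 1 match.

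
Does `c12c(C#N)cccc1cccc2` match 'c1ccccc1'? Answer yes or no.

Yes

The pattern c1ccccc1 describes six aromatic carbons in a ring — a benzene ring.
The required atom environment is present in the molecule, so the pattern matches.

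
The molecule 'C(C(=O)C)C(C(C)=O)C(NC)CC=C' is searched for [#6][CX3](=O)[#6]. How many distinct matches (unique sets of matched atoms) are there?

2

[#6][CX3](=O)[#6] is the SMARTS for a ketone: a carbonyl carbon (no H) flanked by two carbons.
The molecule carries 2 separate instances of an acetyl/ketone group (-C(=O)CH3) meeting every constraint; each maps to a distinct set of atoms, giving 2 matches.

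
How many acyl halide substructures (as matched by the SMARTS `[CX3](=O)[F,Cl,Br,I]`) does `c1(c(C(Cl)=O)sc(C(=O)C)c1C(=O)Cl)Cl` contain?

[CX3](=O)[F,Cl,Br,I] is the SMARTS for an acyl halide: a carbonyl carbon bonded to a halogen.
The molecule carries 2 separate instances of an acyl chloride (-C(=O)Cl) meeting every constraint; each maps to a distinct set of atoms, giving 2 matches.

2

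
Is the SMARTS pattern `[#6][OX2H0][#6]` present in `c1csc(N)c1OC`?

Yes

The pattern [#6][OX2H0][#6] describes an aliphatic oxygen bridging two carbons with no H on the oxygen — an ether.
The molecule carries a methoxy ether (-OCH3), whose atoms satisfy every constraint of the query, so the pattern matches.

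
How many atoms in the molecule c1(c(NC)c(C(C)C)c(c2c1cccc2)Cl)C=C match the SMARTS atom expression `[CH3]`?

3

The query [CH3] means: aliphatic carbon with exactly three hydrogens.
Check the 18 heavy atoms by environment: 6× c (aromatic, H0) → no; 4× c (aromatic, H1) → no; 2× C (H1) → no; 3× C (H3) → match; 1× N (H1) → no; 1× C (H2) → no; 1× Cl (H0) → no.
That gives 3 matching atoms.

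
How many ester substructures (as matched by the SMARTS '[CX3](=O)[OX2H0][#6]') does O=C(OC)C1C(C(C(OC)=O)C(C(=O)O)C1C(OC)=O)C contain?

[CX3](=O)[OX2H0][#6] is the SMARTS for an ester: a carbonyl carbon bonded to an oxygen that is itself bonded to carbon (no H on that O).
The molecule carries 3 separate instances of a methyl-ester group (-C(=O)OCH3) meeting every constraint; each maps to a distinct set of atoms, giving 3 matches.

3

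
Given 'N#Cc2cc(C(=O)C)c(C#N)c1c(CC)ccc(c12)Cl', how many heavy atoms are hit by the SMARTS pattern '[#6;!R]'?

6

The query [#6;!R] means: carbon not in any ring.
Check the 20 heavy atoms by environment: 10× c (aromatic, in 6-ring) → no; 6× C (acyclic) → match; 1× Cl (acyclic) → no; 2× N (acyclic) → no; 1× O (acyclic) → no.
That gives 6 matching atoms.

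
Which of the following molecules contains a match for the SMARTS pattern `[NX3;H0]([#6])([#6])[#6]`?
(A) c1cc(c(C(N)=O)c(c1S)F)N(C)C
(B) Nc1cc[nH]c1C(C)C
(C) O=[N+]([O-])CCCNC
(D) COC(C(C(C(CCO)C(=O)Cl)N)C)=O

A

[NX3;H0]([#6])([#6])[#6] describes a trivalent nitrogen with no H, bonded to three carbons (a tertiary amine).
(A) contains a dimethylamino group (-N(CH3)2), which satisfies every atom and bond constraint.
(B) has a primary amino group (-NH2) but the nitrogen has H2, not H0 with three carbons.
(C) has an N-methylamino group (-NHCH3) but the nitrogen still has one H (H1), not H0.
(D) has a primary amino group (-NH2) but the nitrogen has H2, not H0 with three carbons.
So the answer is (A).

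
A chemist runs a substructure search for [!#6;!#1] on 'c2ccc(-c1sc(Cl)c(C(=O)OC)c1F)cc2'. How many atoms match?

The query [!#6;!#1] means: not carbon and not hydrogen — any heteroatom.
Check the 17 heavy atoms by environment: 1× s (aromatic) → match; 10× c (aromatic) → no; 2× C → no; 2× O → match; 1× Cl → match; 1× F → match.
Summing the matching environments: 1 + 2 + 1 + 1 = 5 matching atoms.

5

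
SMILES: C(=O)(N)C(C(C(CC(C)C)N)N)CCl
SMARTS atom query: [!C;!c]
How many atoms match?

5

The query [!C;!c] means: neither aliphatic nor aromatic carbon — same as [!#6].
Check the 14 heavy atoms by environment: 9× C → no; 1× Cl → match; 3× N → match; 1× O → match.
Summing the matching environments: 1 + 3 + 1 = 5 matching atoms.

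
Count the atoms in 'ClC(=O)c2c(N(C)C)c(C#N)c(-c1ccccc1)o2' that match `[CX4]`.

2

The query [CX4] means: C with X4: aliphatic carbon with exactly 4 total connections (bonds + H).
Check the 19 heavy atoms by environment: 1× o (aromatic, X2) → no; 10× c (aromatic, X3) → no; 1× C (X2) → no; 1× N (X1) → no; 1× C (X3) → no; 1× O (X1) → no; 1× Cl (X1) → no; 1× N (X3) → no; 2× C (X4) → match.
That gives 2 matching atoms.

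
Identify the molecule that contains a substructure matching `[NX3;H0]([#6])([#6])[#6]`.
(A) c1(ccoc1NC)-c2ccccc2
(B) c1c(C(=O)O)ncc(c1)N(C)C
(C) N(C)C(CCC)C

[NX3;H0]([#6])([#6])[#6] describes a trivalent nitrogen with no H, bonded to three carbons (a tertiary amine).
(A) has an N-methylamino group (-NHCH3) but the nitrogen still has one H (H1), not H0.
(B) contains a dimethylamino group (-N(CH3)2), which satisfies every atom and bond constraint.
(C) has an N-methylamino group (-NHCH3) but the nitrogen still has one H (H1), not H0.
So the answer is (B).

B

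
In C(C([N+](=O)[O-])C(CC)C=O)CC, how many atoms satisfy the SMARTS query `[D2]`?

4

The query [D2] means: atom with exactly two heavy-atom neighbours.
Check the 12 heavy atoms by environment: 4× C (D2) → match; 2× C (D3) → no; 2× O (D1) → no; 2× C (D1) → no; 1× N (charge +1, D3) → no; 1× O (charge -1, D1) → no.
That gives 4 matching atoms.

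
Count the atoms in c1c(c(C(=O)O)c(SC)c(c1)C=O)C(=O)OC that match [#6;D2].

3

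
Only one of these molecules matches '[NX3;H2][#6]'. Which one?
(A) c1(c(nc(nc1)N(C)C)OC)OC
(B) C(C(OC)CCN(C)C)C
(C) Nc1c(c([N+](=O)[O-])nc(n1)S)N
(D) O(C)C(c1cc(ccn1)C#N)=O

[NX3;H2][#6] describes a trivalent nitrogen with two H attached to carbon (a primary amine).
(A) has a dimethylamino group (-N(CH3)2) but the nitrogen has H0, not H2.
(B) has a dimethylamino group (-N(CH3)2) but the nitrogen has H0, not H2.
(C) contains a primary amino group (-NH2), which satisfies every atom and bond constraint.
(D) has a nitrile (-C#N) but the nitrogen is NX1 (triple-bonded), not NX3 with two H.
So the answer is (C).

C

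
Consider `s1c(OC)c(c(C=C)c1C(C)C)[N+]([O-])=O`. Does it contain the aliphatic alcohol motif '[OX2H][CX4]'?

No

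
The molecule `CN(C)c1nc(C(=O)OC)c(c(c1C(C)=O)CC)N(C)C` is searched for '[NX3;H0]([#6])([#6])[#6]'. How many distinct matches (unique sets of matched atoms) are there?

[NX3;H0]([#6])([#6])[#6] is the SMARTS for a tertiary amine: a trivalent nitrogen with no H, bonded to three carbons.
The molecule carries 2 separate instances of a dimethylamino group (-N(CH3)2) meeting every constraint; each maps to a distinct set of atoms, giving 2 matches.

2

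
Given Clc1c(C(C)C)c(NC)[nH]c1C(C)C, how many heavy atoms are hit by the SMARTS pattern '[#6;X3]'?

Check the 14 heavy atoms by environment: 1× n (aromatic, X3) → no; 4× c (aromatic, X3) → match; 1× Cl (X1) → no; 1× N (X3) → no; 7× C (X4) → no.
That gives 4 matching atoms.

4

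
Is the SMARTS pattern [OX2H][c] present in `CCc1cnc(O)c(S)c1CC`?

Yes

The pattern [OX2H][c] describes a hydroxyl oxygen attached to an aromatic carbon — a phenol.
The molecule carries a hydroxyl group (-OH), whose atoms satisfy every constraint of the query, so the pattern matches.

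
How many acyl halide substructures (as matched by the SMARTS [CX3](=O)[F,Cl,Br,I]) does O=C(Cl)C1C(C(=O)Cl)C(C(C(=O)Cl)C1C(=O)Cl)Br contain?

4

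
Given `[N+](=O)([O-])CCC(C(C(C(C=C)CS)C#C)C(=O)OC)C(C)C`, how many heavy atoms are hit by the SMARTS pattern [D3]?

7

Check the 22 heavy atoms by environment: 5× C (D2) → no; 6× C (D3) → match; 5× C (D1) → no; 1× N (charge +1, D3) → match; 1× O (charge -1, D1) → no; 2× O (D1) → no; 1× S (D1) → no; 1× O (D2) → no.
Summing the matching environments: 6 + 1 = 7 matching atoms.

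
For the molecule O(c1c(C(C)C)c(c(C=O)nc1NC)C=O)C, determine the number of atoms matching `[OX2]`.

1

The query [OX2] means: aliphatic oxygen with two total connections — ether, hydroxyl, or ester single-bond O.
Check the 17 heavy atoms by environment: 1× n (aromatic, X2) → no; 5× c (aromatic, X3) → no; 1× N (X3) → no; 5× C (X4) → no; 2× C (X3) → no; 2× O (X1) → no; 1× O (X2) → match.
That gives 1 matching atom.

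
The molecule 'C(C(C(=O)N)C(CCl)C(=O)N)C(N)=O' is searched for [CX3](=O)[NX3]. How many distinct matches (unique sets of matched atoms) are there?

3

[CX3](=O)[NX3] is the SMARTS for an amide: a carbonyl carbon bonded to a trivalent nitrogen.
The molecule carries 3 separate instances of a primary amide (-C(=O)NH2) meeting every constraint; each maps to a distinct set of atoms, giving 3 matches.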